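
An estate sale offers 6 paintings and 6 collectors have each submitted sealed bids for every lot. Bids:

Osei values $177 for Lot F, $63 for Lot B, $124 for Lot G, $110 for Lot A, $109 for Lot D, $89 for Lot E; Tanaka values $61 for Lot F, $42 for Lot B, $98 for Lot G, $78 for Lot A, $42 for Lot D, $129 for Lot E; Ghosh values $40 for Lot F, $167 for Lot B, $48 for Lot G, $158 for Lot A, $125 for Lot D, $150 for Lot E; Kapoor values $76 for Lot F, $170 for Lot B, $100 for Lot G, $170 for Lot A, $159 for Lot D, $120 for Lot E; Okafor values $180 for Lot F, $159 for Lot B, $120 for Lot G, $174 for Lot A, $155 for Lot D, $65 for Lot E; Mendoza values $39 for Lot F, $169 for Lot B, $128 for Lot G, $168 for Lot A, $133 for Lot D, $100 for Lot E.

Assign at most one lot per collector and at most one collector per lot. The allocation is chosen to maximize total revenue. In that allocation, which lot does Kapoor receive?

Optimal: Osei→Lot F ($177), Tanaka→Lot E ($129), Ghosh→Lot B ($167), Kapoor→Lot D ($159), Okafor→Lot A ($174), Mendoza→Lot G ($128) — total 177+129+167+159+174+128 = $934.
Column-greedy (each lot in turn goes to its best remaining collector) gives $874, worse by 60.
Next-best assignment: Osei→Lot F, Tanaka→Lot G, Ghosh→Lot E, Kapoor→Lot D, Okafor→Lot A, Mendoza→Lot B = $927.
Kapoor's own top lot is Lot B ($170), but forcing Kapoor→Lot B and reassigning the rest optimally gives only $918 — worse by 16.

Kapoor receives Lot D.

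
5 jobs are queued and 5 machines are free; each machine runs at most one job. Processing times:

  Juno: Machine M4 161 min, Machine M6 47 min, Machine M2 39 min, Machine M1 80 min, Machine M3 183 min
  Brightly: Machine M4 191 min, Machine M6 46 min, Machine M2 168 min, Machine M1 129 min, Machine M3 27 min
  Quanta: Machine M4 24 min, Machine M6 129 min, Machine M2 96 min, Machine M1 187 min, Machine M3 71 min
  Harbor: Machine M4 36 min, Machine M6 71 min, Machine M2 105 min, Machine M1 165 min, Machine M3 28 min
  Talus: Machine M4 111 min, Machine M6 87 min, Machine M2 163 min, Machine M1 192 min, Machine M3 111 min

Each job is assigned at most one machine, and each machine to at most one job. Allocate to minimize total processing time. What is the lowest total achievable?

Optimal: Juno→Machine M2 (39 min), Brightly→Machine M1 (129 min), Quanta→Machine M4 (24 min), Harbor→Machine M3 (28 min), Talus→Machine M6 (87 min) — total 39+129+24+28+87 = 307 min.
Min-entry greedy (repeatedly take the single cheapest remaining cell) gives 353 min, worse by 46.

Min total: 307 min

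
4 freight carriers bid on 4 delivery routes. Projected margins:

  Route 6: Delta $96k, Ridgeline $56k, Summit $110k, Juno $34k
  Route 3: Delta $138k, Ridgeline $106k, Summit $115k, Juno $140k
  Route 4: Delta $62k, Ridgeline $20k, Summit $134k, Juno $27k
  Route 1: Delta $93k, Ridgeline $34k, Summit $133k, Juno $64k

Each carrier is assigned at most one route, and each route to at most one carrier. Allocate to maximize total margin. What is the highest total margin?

Max total: $423k

Treat this as an assignment problem: match each carrier to one route.
Optimal: Delta→Route 1 ($93k), Ridgeline→Route 6 ($56k), Summit→Route 4 ($134k), Juno→Route 3 ($140k) — total 93+56+134+140 = $423k.
Row-greedy (each carrier in turn takes its best remaining route) gives $392k, worse by 31.
Checked against all permutations: $423k is optimal.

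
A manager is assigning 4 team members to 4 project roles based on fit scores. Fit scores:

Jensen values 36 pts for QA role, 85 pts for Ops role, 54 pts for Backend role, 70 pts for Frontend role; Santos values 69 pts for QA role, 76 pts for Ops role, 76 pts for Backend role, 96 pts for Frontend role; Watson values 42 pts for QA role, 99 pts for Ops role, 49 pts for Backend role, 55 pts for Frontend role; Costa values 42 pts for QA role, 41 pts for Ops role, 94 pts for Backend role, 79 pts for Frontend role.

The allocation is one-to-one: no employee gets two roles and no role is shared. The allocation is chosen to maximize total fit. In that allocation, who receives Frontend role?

Treat this as an assignment problem: match each employee to one role.
Optimal: Jensen→Frontend role (70 pts), Santos→QA role (69 pts), Watson→Ops role (99 pts), Costa→Backend role (94 pts) — total 70+69+99+94 = 332 pts.
Max-entry greedy (repeatedly take the single best remaining cell) gives 325 pts, worse by 7.
Swapping Santos↔Jensen (Santos→Frontend role 96 pts, Jensen→QA role 36 pts) loses 7.
No other one-to-one assignment exceeds 332 pts.
Jensen's own top role is Ops role (85 pts), but forcing Jensen→Ops role and reassigning the rest optimally gives only 317 pts — worse by 15.

Jensen receives Frontend role.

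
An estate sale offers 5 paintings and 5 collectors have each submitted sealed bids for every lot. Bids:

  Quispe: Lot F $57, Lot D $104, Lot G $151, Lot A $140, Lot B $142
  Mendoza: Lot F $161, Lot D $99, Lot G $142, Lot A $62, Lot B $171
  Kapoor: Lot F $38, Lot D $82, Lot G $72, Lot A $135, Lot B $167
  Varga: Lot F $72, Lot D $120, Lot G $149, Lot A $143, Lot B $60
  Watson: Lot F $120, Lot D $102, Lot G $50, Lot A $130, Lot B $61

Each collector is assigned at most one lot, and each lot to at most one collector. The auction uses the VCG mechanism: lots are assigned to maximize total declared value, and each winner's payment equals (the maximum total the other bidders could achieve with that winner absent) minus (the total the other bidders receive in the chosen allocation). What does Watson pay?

Efficient allocation: Quispe→Lot G ($151), Mendoza→Lot F ($161), Kapoor→Lot B ($167), Varga→Lot D ($120), Watson→Lot A ($130); total welfare W = $729.
Watson receives Lot A at value $130, so the others get W − 130 = $599.
Without Watson: best allocation of the remaining 4 bidders over all 5 lots is Quispe→Lot G ($151), Mendoza→Lot F ($161), Kapoor→Lot B ($167), Varga→Lot A ($143), total $622.
VCG payment = (others' best without Watson) − (others' welfare with Watson) = 622 − 599 = $23.

Watson pays $23.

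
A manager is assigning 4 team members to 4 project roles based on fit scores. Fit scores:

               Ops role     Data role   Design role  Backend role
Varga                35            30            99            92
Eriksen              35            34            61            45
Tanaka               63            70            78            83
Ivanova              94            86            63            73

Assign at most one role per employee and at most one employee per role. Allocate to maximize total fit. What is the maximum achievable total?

Maximum total: 317 pts

Optimal: Varga→Backend role (92 pts), Eriksen→Design role (61 pts), Tanaka→Data role (70 pts), Ivanova→Ops role (94 pts) — total 92+61+70+94 = 317 pts.
Max-entry greedy (repeatedly take the single best remaining cell) gives 310 pts, worse by 7.
Checked against all permutations: 317 pts is optimal.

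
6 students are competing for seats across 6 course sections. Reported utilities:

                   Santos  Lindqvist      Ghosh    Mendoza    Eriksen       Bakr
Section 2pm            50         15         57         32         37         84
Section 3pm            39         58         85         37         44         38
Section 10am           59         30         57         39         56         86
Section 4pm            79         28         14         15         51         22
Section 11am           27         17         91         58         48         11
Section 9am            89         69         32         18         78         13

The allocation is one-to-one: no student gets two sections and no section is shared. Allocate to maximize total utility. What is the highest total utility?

Treat this as an assignment problem: match each student to one section.
Optimal: Santos→Section 4pm (79 points), Lindqvist→Section 9am (69 points), Ghosh→Section 3pm (85 points), Mendoza→Section 11am (58 points), Eriksen→Section 10am (56 points), Bakr→Section 2pm (84 points) — total 79+69+85+58+56+84 = 431 points.
Max-entry greedy (repeatedly take the single best remaining cell) gives 407 points, worse by 24.
Next-best assignment: Santos→Section 4pm, Lindqvist→Section 3pm, Ghosh→Section 11am, Mendoza→Section 10am, Eriksen→Section 9am, Bakr→Section 2pm = 429 points.

Maximum total: 431 points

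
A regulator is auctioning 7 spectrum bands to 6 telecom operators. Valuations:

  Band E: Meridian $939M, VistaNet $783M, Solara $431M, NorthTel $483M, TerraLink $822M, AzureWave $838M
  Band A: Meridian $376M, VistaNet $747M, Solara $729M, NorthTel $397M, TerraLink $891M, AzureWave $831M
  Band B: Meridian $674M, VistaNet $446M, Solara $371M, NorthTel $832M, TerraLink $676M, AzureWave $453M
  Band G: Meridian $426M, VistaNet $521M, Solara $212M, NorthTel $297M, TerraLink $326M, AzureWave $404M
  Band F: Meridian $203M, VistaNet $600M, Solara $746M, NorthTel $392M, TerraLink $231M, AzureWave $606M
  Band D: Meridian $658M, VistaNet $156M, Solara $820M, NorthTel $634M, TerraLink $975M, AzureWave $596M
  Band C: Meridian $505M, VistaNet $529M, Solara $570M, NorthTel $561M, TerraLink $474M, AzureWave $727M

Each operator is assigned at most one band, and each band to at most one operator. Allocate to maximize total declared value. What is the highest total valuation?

Optimal: Meridian→Band E ($939M), VistaNet→Band A ($747M), Solara→Band F ($746M), NorthTel→Band B ($832M), TerraLink→Band D ($975M), AzureWave→Band C ($727M) — total 939+747+746+832+975+727 = $4966M.
Row-greedy (each operator in turn takes its best remaining band) gives $4418M, worse by 548.
Next-best assignment: Meridian→Band E, VistaNet→Band C, Solara→Band F, NorthTel→Band B, TerraLink→Band D, AzureWave→Band A = $4852M.

Maximum total: $4966M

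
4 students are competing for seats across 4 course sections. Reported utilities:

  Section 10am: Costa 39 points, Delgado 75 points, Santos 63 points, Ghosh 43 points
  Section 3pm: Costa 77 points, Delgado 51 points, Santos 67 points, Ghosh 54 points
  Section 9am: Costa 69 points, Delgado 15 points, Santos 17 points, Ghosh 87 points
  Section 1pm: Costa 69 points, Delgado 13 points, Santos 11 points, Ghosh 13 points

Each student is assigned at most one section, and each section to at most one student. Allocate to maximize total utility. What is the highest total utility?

Maximum total: 298 points

This is a one-to-one assignment (maximum-weight bipartite matching).
Optimal: Costa→Section 1pm (69 points), Delgado→Section 10am (75 points), Santos→Section 3pm (67 points), Ghosh→Section 9am (87 points) — total 69+75+67+87 = 298 points.
Checked against all permutations: 298 points is optimal.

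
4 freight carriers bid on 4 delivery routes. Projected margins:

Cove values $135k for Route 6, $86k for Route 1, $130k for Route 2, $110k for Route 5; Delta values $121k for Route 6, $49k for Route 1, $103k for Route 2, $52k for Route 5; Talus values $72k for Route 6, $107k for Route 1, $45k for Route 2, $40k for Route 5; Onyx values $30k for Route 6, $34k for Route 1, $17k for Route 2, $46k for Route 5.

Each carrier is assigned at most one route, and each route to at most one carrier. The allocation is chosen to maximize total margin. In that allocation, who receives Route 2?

Cove receives Route 2.

This is the linear assignment problem.
Optimal: Cove→Route 2 ($130k), Delta→Route 6 ($121k), Talus→Route 1 ($107k), Onyx→Route 5 ($46k) — total 130+121+107+46 = $404k.
Max-entry greedy (repeatedly take the single best remaining cell) gives $391k, worse by 13.
Checked against all permutations: $404k is optimal.
Cove's own top route is Route 6 ($135k), but forcing Cove→Route 6 and reassigning the rest optimally gives only $391k — worse by 13.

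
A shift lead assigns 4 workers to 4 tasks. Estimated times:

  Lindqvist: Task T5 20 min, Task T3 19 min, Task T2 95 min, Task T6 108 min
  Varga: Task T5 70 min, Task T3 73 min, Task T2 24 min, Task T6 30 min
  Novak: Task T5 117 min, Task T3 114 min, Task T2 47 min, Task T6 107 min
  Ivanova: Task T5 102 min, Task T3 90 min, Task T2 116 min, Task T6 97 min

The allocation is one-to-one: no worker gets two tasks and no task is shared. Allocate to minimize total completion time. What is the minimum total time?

Min total: 187 min

This is a one-to-one assignment (minimum-cost bipartite matching).
Optimal: Lindqvist→Task T5 (20 min), Varga→Task T6 (30 min), Novak→Task T2 (47 min), Ivanova→Task T3 (90 min) — total 20+30+47+90 = 187 min.
Min-entry greedy (repeatedly take the single cheapest remaining cell) gives 257 min, worse by 70.
Next-best assignment: Lindqvist→Task T3, Varga→Task T6, Novak→Task T2, Ivanova→Task T5 = 198 min.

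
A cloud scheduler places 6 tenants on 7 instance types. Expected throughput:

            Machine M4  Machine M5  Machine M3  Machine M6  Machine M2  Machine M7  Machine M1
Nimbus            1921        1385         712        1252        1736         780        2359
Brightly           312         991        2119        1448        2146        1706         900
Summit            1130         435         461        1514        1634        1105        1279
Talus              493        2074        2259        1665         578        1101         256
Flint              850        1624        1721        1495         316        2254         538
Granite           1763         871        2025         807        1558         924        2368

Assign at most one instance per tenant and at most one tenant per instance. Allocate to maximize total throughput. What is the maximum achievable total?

Optimal: Nimbus→Machine M4 (1921 ops/s), Brightly→Machine M2 (2146 ops/s), Summit→Machine M6 (1514 ops/s), Talus→Machine M3 (2259 ops/s), Flint→Machine M7 (2254 ops/s), Granite→Machine M1 (2368 ops/s) — total 1921+2146+1514+2259+2254+2368 = 12462 ops/s.
Column-greedy (each instance in turn goes to its best remaining tenant) gives 11440 ops/s, worse by 1022.
Next-best assignment: Nimbus→Machine M1, Brightly→Machine M2, Summit→Machine M6, Talus→Machine M5, Flint→Machine M7, Granite→Machine M3 = 12372 ops/s.
Every other assignment is strictly worse.

Max total: 12462 ops/s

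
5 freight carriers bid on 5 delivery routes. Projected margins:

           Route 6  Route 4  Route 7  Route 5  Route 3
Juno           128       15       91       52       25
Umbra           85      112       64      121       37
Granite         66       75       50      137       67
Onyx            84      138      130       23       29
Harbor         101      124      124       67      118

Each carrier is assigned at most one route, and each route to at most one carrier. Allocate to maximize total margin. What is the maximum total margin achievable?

Maximum total: $625k

This is the linear assignment problem.
Optimal: Juno→Route 6 ($128k), Umbra→Route 4 ($112k), Granite→Route 5 ($137k), Onyx→Route 7 ($130k), Harbor→Route 3 ($118k) — total 128+112+137+130+118 = $625k.
Column-greedy (each route in turn goes to its best remaining carrier) gives $564k, worse by 61.
Next-best assignment: Juno→Route 6, Umbra→Route 7, Granite→Route 5, Onyx→Route 4, Harbor→Route 3 = $585k.
Every other assignment is strictly worse.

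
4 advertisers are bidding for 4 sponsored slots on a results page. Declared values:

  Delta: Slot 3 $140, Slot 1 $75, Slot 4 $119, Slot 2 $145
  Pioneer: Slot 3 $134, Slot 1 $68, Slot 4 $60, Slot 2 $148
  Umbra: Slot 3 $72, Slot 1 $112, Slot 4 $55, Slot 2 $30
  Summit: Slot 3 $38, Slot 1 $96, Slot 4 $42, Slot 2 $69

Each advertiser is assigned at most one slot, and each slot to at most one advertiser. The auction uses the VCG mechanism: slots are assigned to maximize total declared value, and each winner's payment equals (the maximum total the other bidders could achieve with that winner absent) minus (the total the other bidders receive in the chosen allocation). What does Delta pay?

Efficient allocation: Delta→Slot 3 ($140), Pioneer→Slot 2 ($148), Umbra→Slot 1 ($112), Summit→Slot 4 ($42); total welfare W = $442.
Delta receives Slot 3 at value $140, so the others get W − 140 = $302.
Without Delta: best allocation of the remaining 3 bidders over all 4 slots is Pioneer→Slot 2 ($148), Umbra→Slot 3 ($72), Summit→Slot 1 ($96), total $316.
VCG payment = (others' best without Delta) − (others' welfare with Delta) = 316 − 302 = $14.

Delta pays $14.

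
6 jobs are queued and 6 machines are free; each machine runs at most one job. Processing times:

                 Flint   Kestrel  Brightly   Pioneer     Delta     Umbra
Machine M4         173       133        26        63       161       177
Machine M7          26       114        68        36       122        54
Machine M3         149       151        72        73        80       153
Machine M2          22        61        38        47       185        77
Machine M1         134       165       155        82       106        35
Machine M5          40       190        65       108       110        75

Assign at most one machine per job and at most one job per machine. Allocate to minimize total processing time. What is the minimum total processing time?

Optimal: Flint→Machine M5 (40 min), Kestrel→Machine M2 (61 min), Brightly→Machine M4 (26 min), Pioneer→Machine M7 (36 min), Delta→Machine M3 (80 min), Umbra→Machine M1 (35 min) — total 40+61+26+36+80+35 = 278 min.

Minimum total: 278 min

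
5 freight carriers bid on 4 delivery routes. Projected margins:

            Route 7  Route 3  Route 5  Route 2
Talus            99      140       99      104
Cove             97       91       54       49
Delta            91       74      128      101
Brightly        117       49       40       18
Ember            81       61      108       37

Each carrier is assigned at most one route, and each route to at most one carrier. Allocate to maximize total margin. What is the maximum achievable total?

Optimal: Brightly→Route 7 ($117k), Talus→Route 3 ($140k), Ember→Route 5 ($108k), Delta→Route 2 ($101k) — total 117+140+108+101 = $466k.
Column-greedy (each route in turn goes to its best remaining carrier) gives $434k, worse by 32.

Maximum total: $466k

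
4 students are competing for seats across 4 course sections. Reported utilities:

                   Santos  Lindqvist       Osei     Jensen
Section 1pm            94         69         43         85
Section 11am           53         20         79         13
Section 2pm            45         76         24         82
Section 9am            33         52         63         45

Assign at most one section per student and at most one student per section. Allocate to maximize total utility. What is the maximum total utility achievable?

Optimal: Santos→Section 1pm (94 points), Lindqvist→Section 9am (52 points), Osei→Section 11am (79 points), Jensen→Section 2pm (82 points) — total 94+52+79+82 = 307 points.
Row-greedy (each student in turn takes its best remaining section) gives 294 points, worse by 13.

Max total: 307 points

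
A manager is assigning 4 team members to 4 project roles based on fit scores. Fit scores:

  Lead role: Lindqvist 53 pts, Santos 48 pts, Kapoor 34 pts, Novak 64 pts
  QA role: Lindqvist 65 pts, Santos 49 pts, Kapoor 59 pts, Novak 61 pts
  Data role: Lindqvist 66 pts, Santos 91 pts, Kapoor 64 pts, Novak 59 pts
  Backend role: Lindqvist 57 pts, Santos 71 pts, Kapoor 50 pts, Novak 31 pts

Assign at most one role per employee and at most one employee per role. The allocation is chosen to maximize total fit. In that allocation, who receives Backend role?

This is the linear assignment problem.
Optimal: Lindqvist→Backend role (57 pts), Santos→Data role (91 pts), Kapoor→QA role (59 pts), Novak→Lead role (64 pts) — total 57+91+59+64 = 271 pts.
Lindqvist's own top role is Data role (66 pts), but forcing Lindqvist→Data role and reassigning the rest optimally gives only 260 pts — worse by 11.

Lindqvist receives Backend role.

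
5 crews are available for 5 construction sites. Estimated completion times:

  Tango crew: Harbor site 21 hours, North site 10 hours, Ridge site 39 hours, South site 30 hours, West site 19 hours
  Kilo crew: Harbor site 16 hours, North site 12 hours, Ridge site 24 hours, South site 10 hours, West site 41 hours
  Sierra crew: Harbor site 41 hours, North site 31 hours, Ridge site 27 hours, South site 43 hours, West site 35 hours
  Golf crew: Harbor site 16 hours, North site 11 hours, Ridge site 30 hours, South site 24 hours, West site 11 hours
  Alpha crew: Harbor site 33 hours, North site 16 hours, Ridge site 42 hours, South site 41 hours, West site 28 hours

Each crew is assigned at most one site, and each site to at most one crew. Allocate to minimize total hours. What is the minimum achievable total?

Minimum total: 85 hours

Optimal: Tango crew→Harbor site (21 hours), Kilo crew→South site (10 hours), Sierra crew→Ridge site (27 hours), Golf crew→West site (11 hours), Alpha crew→North site (16 hours) — total 21+10+27+11+16 = 85 hours.
Row-greedy (each crew in turn takes its cheapest remaining site) gives 91 hours, worse by 6.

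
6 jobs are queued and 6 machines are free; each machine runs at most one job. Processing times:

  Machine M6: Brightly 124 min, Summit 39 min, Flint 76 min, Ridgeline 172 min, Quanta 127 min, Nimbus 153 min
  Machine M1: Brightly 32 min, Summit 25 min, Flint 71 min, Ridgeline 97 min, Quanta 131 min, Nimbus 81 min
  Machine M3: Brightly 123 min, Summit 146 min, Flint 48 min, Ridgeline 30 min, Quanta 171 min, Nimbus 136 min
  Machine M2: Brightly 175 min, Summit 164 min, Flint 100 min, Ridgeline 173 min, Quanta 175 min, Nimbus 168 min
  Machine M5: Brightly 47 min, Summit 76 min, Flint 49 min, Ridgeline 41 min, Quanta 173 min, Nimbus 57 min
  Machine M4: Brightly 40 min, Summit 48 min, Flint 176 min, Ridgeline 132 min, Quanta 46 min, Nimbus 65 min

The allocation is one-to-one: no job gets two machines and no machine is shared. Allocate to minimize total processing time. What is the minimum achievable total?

Optimal: Brightly→Machine M1 (32 min), Summit→Machine M6 (39 min), Flint→Machine M2 (100 min), Ridgeline→Machine M3 (30 min), Quanta→Machine M4 (46 min), Nimbus→Machine M5 (57 min) — total 32+39+100+30+46+57 = 304 min.
Row-greedy (each job in turn takes its cheapest remaining machine) gives 374 min, worse by 70.
Next-best assignment: Brightly→Machine M5, Summit→Machine M6, Flint→Machine M2, Ridgeline→Machine M3, Quanta→Machine M4, Nimbus→Machine M1 = 343 min.
Swapping Summit↔Quanta (Summit→Machine M4 48 min, Quanta→Machine M6 127 min) adds 90.

Minimum total: 304 min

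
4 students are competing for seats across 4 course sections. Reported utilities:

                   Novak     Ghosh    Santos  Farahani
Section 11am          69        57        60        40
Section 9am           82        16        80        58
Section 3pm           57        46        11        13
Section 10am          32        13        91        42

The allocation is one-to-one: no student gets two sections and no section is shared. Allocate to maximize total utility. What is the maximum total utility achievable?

Treat this as an assignment problem: match each student to one section.
Optimal: Novak→Section 11am (69 points), Ghosh→Section 3pm (46 points), Santos→Section 10am (91 points), Farahani→Section 9am (58 points) — total 69+46+91+58 = 264 points.
Column-greedy (each section in turn goes to its best remaining student) gives 237 points, worse by 27.
Next-best assignment: Novak→Section 3pm, Ghosh→Section 11am, Santos→Section 10am, Farahani→Section 9am = 263 points.
Swapping Novak↔Farahani (Novak→Section 9am 82 points, Farahani→Section 11am 40 points) loses 5.
Every other assignment is strictly worse.

Max total: 264 points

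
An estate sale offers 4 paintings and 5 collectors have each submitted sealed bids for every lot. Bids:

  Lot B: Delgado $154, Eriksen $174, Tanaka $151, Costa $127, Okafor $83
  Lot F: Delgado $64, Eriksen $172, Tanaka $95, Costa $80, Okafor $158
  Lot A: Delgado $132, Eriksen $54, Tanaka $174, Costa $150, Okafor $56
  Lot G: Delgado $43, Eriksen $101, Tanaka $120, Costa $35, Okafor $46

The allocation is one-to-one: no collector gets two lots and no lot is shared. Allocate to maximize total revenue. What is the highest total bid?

Optimal: Eriksen→Lot B ($174), Okafor→Lot F ($158), Costa→Lot A ($150), Tanaka→Lot G ($120) — total 174+158+150+120 = $602.
Row-greedy (each collector in turn takes its best remaining lot) gives $535, worse by 67.
Next-best assignment: Delgado→Lot B, Eriksen→Lot F, Costa→Lot A, Tanaka→Lot G = $596.

Max total: $602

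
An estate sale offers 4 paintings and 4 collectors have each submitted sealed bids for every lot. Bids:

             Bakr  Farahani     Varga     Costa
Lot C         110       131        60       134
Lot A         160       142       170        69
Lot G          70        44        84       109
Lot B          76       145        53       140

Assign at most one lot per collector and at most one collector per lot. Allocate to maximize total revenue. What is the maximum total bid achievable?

Optimal: Bakr→Lot C ($110), Farahani→Lot B ($145), Varga→Lot A ($170), Costa→Lot G ($109) — total 110+145+170+109 = $534.
Next-best assignment: Bakr→Lot A, Farahani→Lot B, Varga→Lot G, Costa→Lot C = $523.
Swapping Farahani↔Costa (Farahani→Lot G $44, Costa→Lot B $140) loses 70.
No other one-to-one assignment exceeds $534.

Max total: $534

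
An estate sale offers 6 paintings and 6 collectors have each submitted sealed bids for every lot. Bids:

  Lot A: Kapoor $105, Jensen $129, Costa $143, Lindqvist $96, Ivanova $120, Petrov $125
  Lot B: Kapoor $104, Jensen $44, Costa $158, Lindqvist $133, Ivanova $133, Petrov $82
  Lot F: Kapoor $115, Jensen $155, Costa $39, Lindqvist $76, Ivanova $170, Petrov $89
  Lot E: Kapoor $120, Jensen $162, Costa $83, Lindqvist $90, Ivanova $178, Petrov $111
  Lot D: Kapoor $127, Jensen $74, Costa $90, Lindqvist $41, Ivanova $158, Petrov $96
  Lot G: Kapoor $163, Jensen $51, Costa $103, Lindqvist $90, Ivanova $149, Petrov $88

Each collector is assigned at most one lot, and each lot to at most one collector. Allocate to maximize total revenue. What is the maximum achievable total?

Max total: $868

This is a one-to-one assignment (maximum-weight bipartite matching).
Optimal: Kapoor→Lot G ($163), Jensen→Lot F ($155), Costa→Lot A ($143), Lindqvist→Lot B ($133), Ivanova→Lot E ($178), Petrov→Lot D ($96) — total 163+155+143+133+178+96 = $868.
Max-entry greedy (repeatedly take the single best remaining cell) gives $820, worse by 48.
Next-best assignment: Kapoor→Lot G, Jensen→Lot E, Costa→Lot A, Lindqvist→Lot B, Ivanova→Lot F, Petrov→Lot D = $867.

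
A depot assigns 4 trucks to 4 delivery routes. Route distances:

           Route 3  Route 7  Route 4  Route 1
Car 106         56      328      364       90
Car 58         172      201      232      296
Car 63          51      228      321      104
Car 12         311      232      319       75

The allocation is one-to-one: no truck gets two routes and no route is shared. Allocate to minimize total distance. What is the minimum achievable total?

Minimum total: 591 km

Optimal: Car 106→Route 3 (56 km), Car 58→Route 4 (232 km), Car 63→Route 7 (228 km), Car 12→Route 1 (75 km) — total 56+232+228+75 = 591 km.
Column-greedy (each route in turn goes to its cheapest remaining truck) gives 661 km, worse by 70.
No other one-to-one assignment undercuts 591 km.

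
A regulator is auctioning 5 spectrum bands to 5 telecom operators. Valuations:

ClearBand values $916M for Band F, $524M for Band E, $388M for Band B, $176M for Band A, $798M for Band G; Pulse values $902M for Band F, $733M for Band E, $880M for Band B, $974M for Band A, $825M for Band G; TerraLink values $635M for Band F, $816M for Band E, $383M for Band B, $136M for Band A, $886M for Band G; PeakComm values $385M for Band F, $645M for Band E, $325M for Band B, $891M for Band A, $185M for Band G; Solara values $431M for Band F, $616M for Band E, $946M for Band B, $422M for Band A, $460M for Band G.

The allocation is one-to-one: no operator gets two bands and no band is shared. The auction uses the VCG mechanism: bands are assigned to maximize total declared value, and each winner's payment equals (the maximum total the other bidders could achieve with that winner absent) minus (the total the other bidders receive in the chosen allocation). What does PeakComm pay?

PeakComm pays $219M.

Efficient allocation: ClearBand→Band F ($916M), Pulse→Band G ($825M), TerraLink→Band E ($816M), PeakComm→Band A ($891M), Solara→Band B ($946M); total welfare W = $4394M.
PeakComm receives Band A at value $891M, so the others get W − 891 = $3503M.
Without PeakComm: best allocation of the remaining 4 bidders over all 5 bands is ClearBand→Band F ($916M), Pulse→Band A ($974M), TerraLink→Band G ($886M), Solara→Band B ($946M), total $3722M.
VCG payment = (others' best without PeakComm) − (others' welfare with PeakComm) = 3722 − 3503 = $219M.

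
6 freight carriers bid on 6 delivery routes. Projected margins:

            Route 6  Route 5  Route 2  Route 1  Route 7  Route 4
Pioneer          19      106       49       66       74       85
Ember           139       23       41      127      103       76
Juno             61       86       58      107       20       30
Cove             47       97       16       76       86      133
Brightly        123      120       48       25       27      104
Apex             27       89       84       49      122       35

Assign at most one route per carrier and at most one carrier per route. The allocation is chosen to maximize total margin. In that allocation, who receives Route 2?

This is the linear assignment problem.
Optimal: Pioneer→Route 2 ($49k), Ember→Route 6 ($139k), Juno→Route 1 ($107k), Cove→Route 4 ($133k), Brightly→Route 5 ($120k), Apex→Route 7 ($122k) — total 49+139+107+133+120+122 = $670k.
Pioneer's own top route is Route 5 ($106k), but forcing Pioneer→Route 5 and reassigning the rest optimally gives only $669k — worse by 1.

Pioneer receives Route 2.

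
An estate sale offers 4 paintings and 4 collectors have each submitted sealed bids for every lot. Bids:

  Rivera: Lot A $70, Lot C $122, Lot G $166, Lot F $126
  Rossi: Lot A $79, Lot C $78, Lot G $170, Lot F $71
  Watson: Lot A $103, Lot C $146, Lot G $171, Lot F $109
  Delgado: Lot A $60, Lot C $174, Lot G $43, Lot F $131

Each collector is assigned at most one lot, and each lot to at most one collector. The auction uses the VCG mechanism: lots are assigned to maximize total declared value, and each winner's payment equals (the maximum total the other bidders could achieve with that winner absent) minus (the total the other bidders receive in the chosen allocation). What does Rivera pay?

Rivera pays $6.

Efficient allocation: Rivera→Lot F ($126), Rossi→Lot G ($170), Watson→Lot A ($103), Delgado→Lot C ($174); total welfare W = $573.
Rivera receives Lot F at value $126, so the others get W − 126 = $447.
Without Rivera: best allocation of the remaining 3 bidders over all 4 lots is Rossi→Lot G ($170), Watson→Lot F ($109), Delgado→Lot C ($174), total $453.
VCG payment = (others' best without Rivera) − (others' welfare with Rivera) = 453 − 447 = $6.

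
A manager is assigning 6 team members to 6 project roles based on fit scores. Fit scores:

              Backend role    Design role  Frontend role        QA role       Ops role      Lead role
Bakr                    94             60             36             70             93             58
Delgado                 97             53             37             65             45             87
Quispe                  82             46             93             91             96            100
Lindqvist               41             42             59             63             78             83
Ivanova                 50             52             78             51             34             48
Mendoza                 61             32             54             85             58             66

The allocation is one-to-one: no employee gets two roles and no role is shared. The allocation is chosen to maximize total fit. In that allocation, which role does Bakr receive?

Bakr receives Ops role.

Optimal: Bakr→Ops role (93 pts), Delgado→Backend role (97 pts), Quispe→Frontend role (93 pts), Lindqvist→Lead role (83 pts), Ivanova→Design role (52 pts), Mendoza→QA role (85 pts) — total 93+97+93+83+52+85 = 503 pts.
Max-entry greedy (repeatedly take the single best remaining cell) gives 495 pts, worse by 8.
Next-best assignment: Bakr→Design role, Delgado→Backend role, Quispe→Ops role, Lindqvist→Lead role, Ivanova→Frontend role, Mendoza→QA role = 499 pts.
Checked against all permutations: 503 pts is optimal.
Bakr's own top role is Backend role (94 pts), but forcing Bakr→Backend role and reassigning the rest optimally gives only 489 pts — worse by 14.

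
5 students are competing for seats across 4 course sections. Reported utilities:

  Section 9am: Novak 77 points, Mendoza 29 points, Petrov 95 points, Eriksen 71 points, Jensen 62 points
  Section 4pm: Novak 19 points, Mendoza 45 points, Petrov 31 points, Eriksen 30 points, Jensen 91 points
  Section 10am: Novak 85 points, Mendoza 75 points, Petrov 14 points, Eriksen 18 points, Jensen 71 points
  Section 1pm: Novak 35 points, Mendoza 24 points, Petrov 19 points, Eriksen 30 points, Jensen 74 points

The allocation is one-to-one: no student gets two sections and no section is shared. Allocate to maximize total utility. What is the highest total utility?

Maximum total: 301 points

Optimal: Petrov→Section 9am (95 points), Jensen→Section 4pm (91 points), Novak→Section 10am (85 points), Eriksen→Section 1pm (30 points) — total 95+91+85+30 = 301 points.
Next-best assignment: Petrov→Section 9am, Mendoza→Section 4pm, Novak→Section 10am, Jensen→Section 1pm = 299 points.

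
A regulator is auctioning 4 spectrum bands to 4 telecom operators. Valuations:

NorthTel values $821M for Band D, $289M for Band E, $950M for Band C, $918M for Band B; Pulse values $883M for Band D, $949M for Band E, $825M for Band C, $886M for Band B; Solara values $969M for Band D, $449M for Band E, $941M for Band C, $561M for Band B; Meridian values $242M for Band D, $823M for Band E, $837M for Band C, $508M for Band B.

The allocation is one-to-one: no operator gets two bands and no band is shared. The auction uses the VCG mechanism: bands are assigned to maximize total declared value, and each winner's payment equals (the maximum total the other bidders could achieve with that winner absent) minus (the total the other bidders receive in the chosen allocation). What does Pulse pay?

Pulse pays $18M.

Efficient allocation: NorthTel→Band B ($918M), Pulse→Band E ($949M), Solara→Band D ($969M), Meridian→Band C ($837M); total welfare W = $3673M.
Pulse receives Band E at value $949M, so the others get W − 949 = $2724M.
Without Pulse: best allocation of the remaining 3 bidders over all 4 bands is NorthTel→Band C ($950M), Solara→Band D ($969M), Meridian→Band E ($823M), total $2742M.
VCG payment = (others' best without Pulse) − (others' welfare with Pulse) = 2742 − 2724 = $18M.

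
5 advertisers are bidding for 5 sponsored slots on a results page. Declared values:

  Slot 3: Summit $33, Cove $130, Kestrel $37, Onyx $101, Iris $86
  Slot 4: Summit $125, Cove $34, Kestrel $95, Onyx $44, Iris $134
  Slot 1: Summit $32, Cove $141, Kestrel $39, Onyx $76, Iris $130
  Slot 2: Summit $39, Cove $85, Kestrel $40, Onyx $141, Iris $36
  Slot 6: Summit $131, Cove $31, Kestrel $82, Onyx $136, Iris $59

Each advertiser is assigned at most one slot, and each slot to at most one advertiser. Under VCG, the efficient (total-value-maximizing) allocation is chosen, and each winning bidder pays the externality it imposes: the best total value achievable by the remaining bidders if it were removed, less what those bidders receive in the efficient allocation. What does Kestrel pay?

Kestrel pays $15.

Efficient allocation: Summit→Slot 6 ($131), Cove→Slot 3 ($130), Kestrel→Slot 4 ($95), Onyx→Slot 2 ($141), Iris→Slot 1 ($130); total welfare W = $627.
Kestrel receives Slot 4 at value $95, so the others get W − 95 = $532.
Without Kestrel: best allocation of the remaining 4 bidders over all 5 slots is Summit→Slot 6 ($131), Cove→Slot 1 ($141), Onyx→Slot 2 ($141), Iris→Slot 4 ($134), total $547.
VCG payment = (others' best without Kestrel) − (others' welfare with Kestrel) = 547 − 532 = $15.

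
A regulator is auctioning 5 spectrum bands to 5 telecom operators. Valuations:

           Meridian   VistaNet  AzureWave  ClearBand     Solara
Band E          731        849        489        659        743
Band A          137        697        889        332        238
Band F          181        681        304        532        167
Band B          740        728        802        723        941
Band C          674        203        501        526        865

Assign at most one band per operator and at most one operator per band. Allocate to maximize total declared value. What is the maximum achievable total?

Optimal: Meridian→Band E ($731M), VistaNet→Band F ($681M), AzureWave→Band A ($889M), ClearBand→Band B ($723M), Solara→Band C ($865M) — total 731+681+889+723+865 = $3889M.
Max-entry greedy (repeatedly take the single best remaining cell) gives $3885M, worse by 4.
Next-best assignment: Meridian→Band C, VistaNet→Band E, AzureWave→Band A, ClearBand→Band F, Solara→Band B = $3885M.
No other one-to-one assignment exceeds $3889M.

Max total: $3889M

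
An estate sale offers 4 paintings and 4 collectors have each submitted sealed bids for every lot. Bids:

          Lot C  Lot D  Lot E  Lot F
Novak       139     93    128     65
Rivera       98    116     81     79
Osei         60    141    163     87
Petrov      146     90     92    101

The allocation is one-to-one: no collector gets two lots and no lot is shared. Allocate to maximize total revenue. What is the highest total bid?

This is the linear assignment problem.
Optimal: Novak→Lot C ($139), Rivera→Lot D ($116), Osei→Lot E ($163), Petrov→Lot F ($101) — total 139+116+163+101 = $519.
Column-greedy (each lot in turn goes to its best remaining collector) gives $494, worse by 25.

Maximum total: $519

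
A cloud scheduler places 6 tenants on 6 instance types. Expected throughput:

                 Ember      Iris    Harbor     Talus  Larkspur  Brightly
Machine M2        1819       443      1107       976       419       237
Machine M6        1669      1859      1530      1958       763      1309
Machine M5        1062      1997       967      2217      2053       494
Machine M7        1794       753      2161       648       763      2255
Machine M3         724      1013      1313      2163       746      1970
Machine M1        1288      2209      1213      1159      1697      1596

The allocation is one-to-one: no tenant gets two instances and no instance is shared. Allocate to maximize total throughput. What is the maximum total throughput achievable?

Max total: 12170 ops/s

Optimal: Ember→Machine M2 (1819 ops/s), Iris→Machine M1 (2209 ops/s), Harbor→Machine M7 (2161 ops/s), Talus→Machine M6 (1958 ops/s), Larkspur→Machine M5 (2053 ops/s), Brightly→Machine M3 (1970 ops/s) — total 1819+2209+2161+1958+2053+1970 = 12170 ops/s.
Row-greedy (each tenant in turn takes its best remaining instance) gives 11139 ops/s, worse by 1031.
Swapping Harbor↔Larkspur (Harbor→Machine M5 967 ops/s, Larkspur→Machine M7 763 ops/s) loses 2484.
Every other assignment is strictly worse.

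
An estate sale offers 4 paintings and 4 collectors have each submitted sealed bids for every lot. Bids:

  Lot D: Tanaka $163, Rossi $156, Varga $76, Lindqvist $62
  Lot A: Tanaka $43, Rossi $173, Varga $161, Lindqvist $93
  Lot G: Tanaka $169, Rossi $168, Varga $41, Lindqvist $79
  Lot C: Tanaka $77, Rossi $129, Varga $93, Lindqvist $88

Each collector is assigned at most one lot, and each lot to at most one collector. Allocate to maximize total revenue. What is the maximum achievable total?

This is a one-to-one assignment (maximum-weight bipartite matching).
Optimal: Tanaka→Lot D ($163), Rossi→Lot G ($168), Varga→Lot A ($161), Lindqvist→Lot C ($88) — total 163+168+161+88 = $580.
Column-greedy (each lot in turn goes to its best remaining collector) gives $508, worse by 72.
No other one-to-one assignment exceeds $580.

Maximum total: $580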